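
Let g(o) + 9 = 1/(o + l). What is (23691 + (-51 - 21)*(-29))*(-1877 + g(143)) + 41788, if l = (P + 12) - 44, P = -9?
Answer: -1651623211/34 ≈ -4.8577e+7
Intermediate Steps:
l = -41 (l = (-9 + 12) - 44 = 3 - 44 = -41)
g(o) = -9 + 1/(-41 + o) (g(o) = -9 + 1/(o - 41) = -9 + 1/(-41 + o))
(23691 + (-51 - 21)*(-29))*(-1877 + g(143)) + 41788 = (23691 + (-51 - 21)*(-29))*(-1877 + (370 - 9*143)/(-41 + 143)) + 41788 = (23691 - 72*(-29))*(-1877 + (370 - 1287)/102) + 41788 = (23691 + 2088)*(-1877 + (1/102)*(-917)) + 41788 = 25779*(-1877 - 917/102) + 41788 = 25779*(-192371/102) + 41788 = -1653044003/34 + 41788 = -1651623211/34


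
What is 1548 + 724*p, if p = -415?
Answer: -298912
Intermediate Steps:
1548 + 724*p = 1548 + 724*(-415) = 1548 - 300460 = -298912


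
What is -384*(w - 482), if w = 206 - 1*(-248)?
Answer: 10752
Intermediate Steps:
w = 454 (w = 206 + 248 = 454)
-384*(w - 482) = -384*(454 - 482) = -384*(-28) = 10752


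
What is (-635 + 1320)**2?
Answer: 469225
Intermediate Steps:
(-635 + 1320)**2 = 685**2 = 469225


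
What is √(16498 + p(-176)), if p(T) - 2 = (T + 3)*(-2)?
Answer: √16846 ≈ 129.79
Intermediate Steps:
p(T) = -4 - 2*T (p(T) = 2 + (T + 3)*(-2) = 2 + (3 + T)*(-2) = 2 + (-6 - 2*T) = -4 - 2*T)
√(16498 + p(-176)) = √(16498 + (-4 - 2*(-176))) = √(16498 + (-4 + 352)) = √(16498 + 348) = √16846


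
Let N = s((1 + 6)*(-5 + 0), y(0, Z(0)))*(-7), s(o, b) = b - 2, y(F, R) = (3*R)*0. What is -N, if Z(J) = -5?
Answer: -14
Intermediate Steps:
y(F, R) = 0
s(o, b) = -2 + b
N = 14 (N = (-2 + 0)*(-7) = -2*(-7) = 14)
-N = -1*14 = -14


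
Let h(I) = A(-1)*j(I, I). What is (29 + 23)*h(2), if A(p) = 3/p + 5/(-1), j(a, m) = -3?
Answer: 1248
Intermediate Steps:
A(p) = -5 + 3/p (A(p) = 3/p + 5*(-1) = 3/p - 5 = -5 + 3/p)
h(I) = 24 (h(I) = (-5 + 3/(-1))*(-3) = (-5 + 3*(-1))*(-3) = (-5 - 3)*(-3) = -8*(-3) = 24)
(29 + 23)*h(2) = (29 + 23)*24 = 52*24 = 1248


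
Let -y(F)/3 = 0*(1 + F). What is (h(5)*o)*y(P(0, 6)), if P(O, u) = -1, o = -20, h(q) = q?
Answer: 0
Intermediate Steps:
y(F) = 0 (y(F) = -0*(1 + F) = -3*0 = 0)
(h(5)*o)*y(P(0, 6)) = (5*(-20))*0 = -100*0 = 0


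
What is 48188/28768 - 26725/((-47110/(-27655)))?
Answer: -531489492683/33881512 ≈ -15687.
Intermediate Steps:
48188/28768 - 26725/((-47110/(-27655))) = 48188*(1/28768) - 26725/((-47110*(-1/27655))) = 12047/7192 - 26725/9422/5531 = 12047/7192 - 26725*5531/9422 = 12047/7192 - 147815975/9422 = -531489492683/33881512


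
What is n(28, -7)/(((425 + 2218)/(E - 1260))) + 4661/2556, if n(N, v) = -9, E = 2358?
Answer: -4313123/2251836 ≈ -1.9154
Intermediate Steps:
n(28, -7)/(((425 + 2218)/(E - 1260))) + 4661/2556 = -9*(2358 - 1260)/(425 + 2218) + 4661/2556 = -9/(2643/1098) + 4661*(1/2556) = -9/(2643*(1/1098)) + 4661/2556 = -9/881/366 + 4661/2556 = -9*366/881 + 4661/2556 = -3294/881 + 4661/2556 = -4313123/2251836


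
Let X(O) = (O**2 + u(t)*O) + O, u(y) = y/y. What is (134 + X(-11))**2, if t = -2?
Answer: 54289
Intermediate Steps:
u(y) = 1
X(O) = O**2 + 2*O (X(O) = (O**2 + 1*O) + O = (O**2 + O) + O = (O + O**2) + O = O**2 + 2*O)
(134 + X(-11))**2 = (134 - 11*(2 - 11))**2 = (134 - 11*(-9))**2 = (134 + 99)**2 = 233**2 = 54289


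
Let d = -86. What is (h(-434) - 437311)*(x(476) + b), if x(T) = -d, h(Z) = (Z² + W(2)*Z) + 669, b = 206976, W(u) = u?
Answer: -51590325548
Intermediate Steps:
h(Z) = 669 + Z² + 2*Z (h(Z) = (Z² + 2*Z) + 669 = 669 + Z² + 2*Z)
x(T) = 86 (x(T) = -1*(-86) = 86)
(h(-434) - 437311)*(x(476) + b) = ((669 + (-434)² + 2*(-434)) - 437311)*(86 + 206976) = ((669 + 188356 - 868) - 437311)*207062 = (188157 - 437311)*207062 = -249154*207062 = -51590325548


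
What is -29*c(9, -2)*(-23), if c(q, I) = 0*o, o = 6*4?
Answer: 0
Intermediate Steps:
o = 24
c(q, I) = 0 (c(q, I) = 0*24 = 0)
-29*c(9, -2)*(-23) = -29*0*(-23) = 0*(-23) = 0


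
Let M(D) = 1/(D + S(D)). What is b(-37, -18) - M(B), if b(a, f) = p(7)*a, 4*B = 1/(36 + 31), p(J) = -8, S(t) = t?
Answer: 162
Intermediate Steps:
B = 1/268 (B = 1/(4*(36 + 31)) = (1/4)/67 = (1/4)*(1/67) = 1/268 ≈ 0.0037313)
b(a, f) = -8*a
M(D) = 1/(2*D) (M(D) = 1/(D + D) = 1/(2*D))
b(-37, -18) - M(B) = -8*(-37) - 1/(2*1/268) = 296 - 268/2 = 296 - 1*134 = 296 - 134 = 162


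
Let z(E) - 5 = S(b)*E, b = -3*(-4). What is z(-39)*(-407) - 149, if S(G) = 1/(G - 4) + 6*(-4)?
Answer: -3049215/8 ≈ -3.8115e+5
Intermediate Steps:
b = 12
S(G) = -24 + 1/(-4 + G) (S(G) = 1/(-4 + G) - 24 = -24 + 1/(-4 + G))
z(E) = 5 - 191*E/8 (z(E) = 5 + ((97 - 24*12)/(-4 + 12))*E = 5 + ((97 - 288)/8)*E = 5 + ((⅛)*(-191))*E = 5 - 191*E/8)
z(-39)*(-407) - 149 = (5 - 191/8*(-39))*(-407) - 149 = (5 + 7449/8)*(-407) - 149 = (7489/8)*(-407) - 149 = -3048023/8 - 149 = -3049215/8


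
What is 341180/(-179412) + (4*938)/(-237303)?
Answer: -6803015947/3547917153 ≈ -1.9175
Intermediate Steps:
341180/(-179412) + (4*938)/(-237303) = 341180*(-1/179412) + 3752*(-1/237303) = -85295/44853 - 3752/237303 = -6803015947/3547917153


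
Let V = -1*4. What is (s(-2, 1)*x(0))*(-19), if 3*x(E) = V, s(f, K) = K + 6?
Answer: 532/3 ≈ 177.33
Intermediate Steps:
V = -4
s(f, K) = 6 + K
x(E) = -4/3 (x(E) = (⅓)*(-4) = -4/3)
(s(-2, 1)*x(0))*(-19) = ((6 + 1)*(-4/3))*(-19) = (7*(-4/3))*(-19) = -28/3*(-19) = 532/3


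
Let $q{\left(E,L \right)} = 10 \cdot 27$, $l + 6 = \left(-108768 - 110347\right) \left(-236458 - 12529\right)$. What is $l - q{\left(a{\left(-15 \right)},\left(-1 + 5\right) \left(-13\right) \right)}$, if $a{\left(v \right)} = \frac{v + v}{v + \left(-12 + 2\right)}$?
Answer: $54556786229$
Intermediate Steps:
$a{\left(v \right)} = \frac{2 v}{-10 + v}$ ($a{\left(v \right)} = \frac{2 v}{v - 10} = \frac{2 v}{-10 + v}$)
$l = 54556786499$ ($l = -6 + \left(-108768 - 110347\right) \left(-236458 - 12529\right) = -6 - -54556786505 = -6 + 54556786505 = 54556786499$)
$q{\left(E,L \right)} = 270$
$l - q{\left(a{\left(-15 \right)},\left(-1 + 5\right) \left(-13\right) \right)} = 54556786499 - 270 = 54556786229$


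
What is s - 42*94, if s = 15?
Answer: -3933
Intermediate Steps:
s - 42*94 = 15 - 42*94 = 15 - 3948 = -3933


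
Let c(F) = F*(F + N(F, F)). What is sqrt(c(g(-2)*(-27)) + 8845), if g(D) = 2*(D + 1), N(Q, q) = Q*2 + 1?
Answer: sqrt(17647) ≈ 132.84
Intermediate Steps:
N(Q, q) = 1 + 2*Q (N(Q, q) = 2*Q + 1 = 1 + 2*Q)
g(D) = 2 + 2*D (g(D) = 2*(1 + D) = 2 + 2*D)
c(F) = F*(1 + 3*F) (c(F) = F*(F + (1 + 2*F)) = F*(1 + 3*F))
sqrt(c(g(-2)*(-27)) + 8845) = sqrt(((2 + 2*(-2))*(-27))*(1 + 3*((2 + 2*(-2))*(-27))) + 8845) = sqrt(((2 - 4)*(-27))*(1 + 3*((2 - 4)*(-27))) + 8845) = sqrt((-2*(-27))*(1 + 3*(-2*(-27))) + 8845) = sqrt(54*(1 + 3*54) + 8845) = sqrt(54*(1 + 162) + 8845) = sqrt(54*163 + 8845) = sqrt(8802 + 8845) = sqrt(17647)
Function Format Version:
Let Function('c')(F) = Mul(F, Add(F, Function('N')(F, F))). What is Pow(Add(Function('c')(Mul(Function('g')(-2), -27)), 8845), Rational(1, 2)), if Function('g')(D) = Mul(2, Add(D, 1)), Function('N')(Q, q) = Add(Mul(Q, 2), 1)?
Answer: Pow(17647, Rational(1, 2)) ≈ 132.84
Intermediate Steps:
Function('N')(Q, q) = Add(1, Mul(2, Q)) (Function('N')(Q, q) = Add(Mul(2, Q), 1) = Add(1, Mul(2, Q)))
Function('g')(D) = Add(2, Mul(2, D)) (Function('g')(D) = Mul(2, Add(1, D)) = Add(2, Mul(2, D)))
Function('c')(F) = Mul(F, Add(1, Mul(3, F))) (Function('c')(F) = Mul(F, Add(F, Add(1, Mul(2, F)))) = Mul(F, Add(1, Mul(3, F))))
Pow(Add(Function('c')(Mul(Function('g')(-2), -27)), 8845), Rational(1, 2)) = Pow(Add(Mul(Mul(Add(2, Mul(2, -2)), -27), Add(1, Mul(3, Mul(Add(2, Mul(2, -2)), -27)))), 8845), Rational(1, 2)) = Pow(Add(Mul(Mul(Add(2, -4), -27), Add(1, Mul(3, Mul(Add(2, -4), -27)))), 8845), Rational(1, 2)) = Pow(Add(Mul(Mul(-2, -27), Add(1, Mul(3, Mul(-2, -27)))), 8845), Rational(1, 2)) = Pow(Add(Mul(54, Add(1, Mul(3, 54))), 8845), Rational(1, 2)) = Pow(Add(Mul(54, Add(1, 162)), 8845), Rational(1, 2)) = Pow(Add(Mul(54, 163), 8845), Rational(1, 2)) = Pow(Add(8802, 8845), Rational(1, 2)) = Pow(17647, Rational(1, 2))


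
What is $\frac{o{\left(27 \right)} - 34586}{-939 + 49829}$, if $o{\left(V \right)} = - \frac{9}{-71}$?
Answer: $- \frac{2455597}{3471190} \approx -0.70742$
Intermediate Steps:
$o{\left(V \right)} = \frac{9}{71}$ ($o{\left(V \right)} = \left(-9\right) \left(- \frac{1}{71}\right) = \frac{9}{71}$)
$\frac{o{\left(27 \right)} - 34586}{-939 + 49829} = \frac{\frac{9}{71} - 34586}{-939 + 49829} = - \frac{2455597}{71 \cdot 48890} = \left(- \frac{2455597}{71}\right) \frac{1}{48890} = - \frac{2455597}{3471190}$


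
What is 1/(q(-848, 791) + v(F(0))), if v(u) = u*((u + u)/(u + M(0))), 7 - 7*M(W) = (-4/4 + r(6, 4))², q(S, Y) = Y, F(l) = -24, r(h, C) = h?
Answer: 31/23177 ≈ 0.0013375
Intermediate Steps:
M(W) = -18/7 (M(W) = 1 - (-4/4 + 6)²/7 = 1 - (-4*¼ + 6)²/7 = 1 - (-1 + 6)²/7 = 1 - ⅐*5² = 1 - ⅐*25 = 1 - 25/7 = -18/7)
v(u) = 2*u²/(-18/7 + u) (v(u) = u*((u + u)/(u - 18/7)) = u*((2*u)/(-18/7 + u)) = u*(2*u/(-18/7 + u)) = 2*u²/(-18/7 + u))
1/(q(-848, 791) + v(F(0))) = 1/(791 + 14*(-24)²/(-18 + 7*(-24))) = 1/(791 + 14*576/(-18 - 168)) = 1/(791 + 14*576/(-186)) = 1/(791 + 14*576*(-1/186)) = 1/(791 - 1344/31) = 1/(23177/31) = 31/23177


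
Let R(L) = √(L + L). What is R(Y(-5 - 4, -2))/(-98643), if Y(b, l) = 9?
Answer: -√2/32881 ≈ -4.3010e-5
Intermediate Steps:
R(L) = √2*√L (R(L) = √(2*L) = √2*√L)
R(Y(-5 - 4, -2))/(-98643) = (√2*√9)/(-98643) = (√2*3)*(-1/98643) = (3*√2)*(-1/98643) = -√2/32881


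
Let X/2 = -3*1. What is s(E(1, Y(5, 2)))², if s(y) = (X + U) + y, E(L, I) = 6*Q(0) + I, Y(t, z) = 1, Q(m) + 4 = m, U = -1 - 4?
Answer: 1156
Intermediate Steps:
U = -5
Q(m) = -4 + m
E(L, I) = -24 + I (E(L, I) = 6*(-4 + 0) + I = 6*(-4) + I = -24 + I)
X = -6 (X = 2*(-3*1) = 2*(-3) = -6)
s(y) = -11 + y (s(y) = (-6 - 5) + y = -11 + y)
s(E(1, Y(5, 2)))² = (-11 + (-24 + 1))² = (-11 - 23)² = (-34)² = 1156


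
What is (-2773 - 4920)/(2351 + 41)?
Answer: -7693/2392 ≈ -3.2161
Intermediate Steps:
(-2773 - 4920)/(2351 + 41) = -7693/2392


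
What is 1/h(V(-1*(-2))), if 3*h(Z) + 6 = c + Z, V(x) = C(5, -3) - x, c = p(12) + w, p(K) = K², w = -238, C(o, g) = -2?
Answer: -3/104 ≈ -0.028846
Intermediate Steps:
c = -94 (c = 12² - 238 = 144 - 238 = -94)
V(x) = -2 - x
h(Z) = -100/3 + Z/3 (h(Z) = -2 + (-94 + Z)/3 = -2 + (-94/3 + Z/3) = -100/3 + Z/3)
1/h(V(-1*(-2))) = 1/(-100/3 + (-2 - (-1)*(-2))/3) = 1/(-100/3 + (-2 - 1*2)/3) = 1/(-100/3 + (-2 - 2)/3) = 1/(-100/3 + (⅓)*(-4)) = 1/(-100/3 - 4/3) = 1/(-104/3) = -3/104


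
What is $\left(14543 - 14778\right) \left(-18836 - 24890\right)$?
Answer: $10275610$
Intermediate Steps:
$\left(14543 - 14778\right) \left(-18836 - 24890\right) = \left(-235\right) \left(-43726\right) = 10275610$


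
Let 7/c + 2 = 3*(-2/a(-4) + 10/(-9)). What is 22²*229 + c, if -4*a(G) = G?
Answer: 3768403/34 ≈ 1.1084e+5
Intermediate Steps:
a(G) = -G/4
c = -21/34 (c = 7/(-2 + 3*(-2/((-¼*(-4))) + 10/(-9))) = 7/(-2 + 3*(-2/1 + 10*(-⅑))) = 7/(-2 + 3*(-2*1 - 10/9)) = 7/(-2 + 3*(-2 - 10/9)) = 7/(-2 + 3*(-28/9)) = 7/(-2 - 28/3) = 7/(-34/3) = 7*(-3/34) = -21/34 ≈ -0.61765)
22²*229 + c = 22²*229 - 21/34 = 484*229 - 21/34 = 110836 - 21/34 = 3768403/34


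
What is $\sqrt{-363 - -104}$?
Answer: $i \sqrt{259} \approx 16.093 i$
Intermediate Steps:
$\sqrt{-363 - -104} = \sqrt{-363 + 104} = \sqrt{-259} = i \sqrt{259}$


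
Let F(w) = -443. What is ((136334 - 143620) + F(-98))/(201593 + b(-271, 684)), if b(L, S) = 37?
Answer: -7729/201630 ≈ -0.038333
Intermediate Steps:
((136334 - 143620) + F(-98))/(201593 + b(-271, 684)) = ((136334 - 143620) - 443)/(201593 + 37) = (-7286 - 443)/201630 = -7729*1/201630 = -7729/201630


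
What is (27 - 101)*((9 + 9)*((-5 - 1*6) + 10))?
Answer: 1332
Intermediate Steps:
(27 - 101)*((9 + 9)*((-5 - 1*6) + 10)) = -1332*((-5 - 6) + 10) = -1332*(-11 + 10) = -1332*(-1) = -74*(-18) = 1332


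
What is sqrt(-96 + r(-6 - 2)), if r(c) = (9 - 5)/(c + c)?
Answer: I*sqrt(385)/2 ≈ 9.8107*I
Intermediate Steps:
r(c) = 2/c (r(c) = 4/((2*c)) = 4*(1/(2*c)) = 2/c)
sqrt(-96 + r(-6 - 2)) = sqrt(-96 + 2/(-6 - 2)) = sqrt(-96 + 2/(-8)) = sqrt(-96 + 2*(-1/8)) = sqrt(-96 - 1/4) = sqrt(-385/4) = I*sqrt(385)/2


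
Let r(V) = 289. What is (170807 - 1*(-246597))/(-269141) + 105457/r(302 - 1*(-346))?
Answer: 28262172681/77781749 ≈ 363.35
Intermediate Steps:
(170807 - 1*(-246597))/(-269141) + 105457/r(302 - 1*(-346)) = (170807 - 1*(-246597))/(-269141) + 105457/289 = (170807 + 246597)*(-1/269141) + 105457*(1/289) = 417404*(-1/269141) + 105457/289 = -417404/269141 + 105457/289 = 28262172681/77781749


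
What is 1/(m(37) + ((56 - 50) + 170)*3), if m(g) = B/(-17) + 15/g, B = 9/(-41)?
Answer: 25789/13627380 ≈ 0.0018924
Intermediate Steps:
B = -9/41 (B = 9*(-1/41) = -9/41 ≈ -0.21951)
m(g) = 9/697 + 15/g (m(g) = -9/41/(-17) + 15/g = -9/41*(-1/17) + 15/g = 9/697 + 15/g)
1/(m(37) + ((56 - 50) + 170)*3) = 1/((9/697 + 15/37) + ((56 - 50) + 170)*3) = 1/((9/697 + 15*(1/37)) + (6 + 170)*3) = 1/((9/697 + 15/37) + 176*3) = 1/(10788/25789 + 528) = 1/(13627380/25789) = 25789/13627380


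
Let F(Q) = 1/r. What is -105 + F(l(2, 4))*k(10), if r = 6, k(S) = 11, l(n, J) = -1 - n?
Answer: -619/6 ≈ -103.17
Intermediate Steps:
F(Q) = ⅙ (F(Q) = 1/6 = ⅙)
-105 + F(l(2, 4))*k(10) = -105 + (⅙)*11 = -105 + 11/6 = -619/6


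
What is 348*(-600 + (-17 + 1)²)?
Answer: -119712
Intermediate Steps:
348*(-600 + (-17 + 1)²) = 348*(-600 + (-16)²) = 348*(-600 + 256) = 348*(-344) = -119712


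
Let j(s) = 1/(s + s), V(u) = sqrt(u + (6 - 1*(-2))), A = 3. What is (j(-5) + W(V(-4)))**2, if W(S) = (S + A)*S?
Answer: 9801/100 ≈ 98.010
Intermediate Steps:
V(u) = sqrt(8 + u) (V(u) = sqrt(u + (6 + 2)) = sqrt(u + 8) = sqrt(8 + u))
j(s) = 1/(2*s)
W(S) = S*(3 + S) (W(S) = (S + 3)*S = (3 + S)*S = S*(3 + S))
(j(-5) + W(V(-4)))**2 = ((1/2)/(-5) + sqrt(8 - 4)*(3 + sqrt(8 - 4)))**2 = ((1/2)*(-1/5) + sqrt(4)*(3 + sqrt(4)))**2 = (-1/10 + 2*(3 + 2))**2 = (-1/10 + 2*5)**2 = (-1/10 + 10)**2 = (99/10)**2 = 9801/100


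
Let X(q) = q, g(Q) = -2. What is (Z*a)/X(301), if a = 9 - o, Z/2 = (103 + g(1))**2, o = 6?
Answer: 61206/301 ≈ 203.34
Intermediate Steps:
Z = 20402 (Z = 2*(103 - 2)**2 = 2*101**2 = 2*10201 = 20402)
a = 3 (a = 9 - 1*6 = 9 - 6 = 3)
(Z*a)/X(301) = (20402*3)/301 = 61206*(1/301) = 61206/301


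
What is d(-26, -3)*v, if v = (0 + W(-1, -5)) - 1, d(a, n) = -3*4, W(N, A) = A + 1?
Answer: 60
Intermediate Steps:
W(N, A) = 1 + A
d(a, n) = -12
v = -5 (v = (0 + (1 - 5)) - 1 = (0 - 4) - 1 = -4 - 1 = -5)
d(-26, -3)*v = -12*(-5) = 60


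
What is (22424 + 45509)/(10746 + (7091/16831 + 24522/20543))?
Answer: 23488461975389/3716087118013 ≈ 6.3207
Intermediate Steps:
(22424 + 45509)/(10746 + (7091/16831 + 24522/20543)) = 67933/(10746 + (7091*(1/16831) + 24522*(1/20543))) = 67933/(10746 + (7091/16831 + 24522/20543)) = 67933/(10746 + 558400195/345759233) = 67933/(3716087118013/345759233) = 67933*(345759233/3716087118013) = 23488461975389/3716087118013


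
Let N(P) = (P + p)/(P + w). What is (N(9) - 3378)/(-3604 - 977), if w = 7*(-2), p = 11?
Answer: 3382/4581 ≈ 0.73827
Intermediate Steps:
w = -14
N(P) = (11 + P)/(-14 + P) (N(P) = (P + 11)/(P - 14) = (11 + P)/(-14 + P))
(N(9) - 3378)/(-3604 - 977) = ((11 + 9)/(-14 + 9) - 3378)/(-3604 - 977) = (20/(-5) - 3378)/(-4581) = (-⅕*20 - 3378)*(-1/4581) = (-4 - 3378)*(-1/4581) = -3382*(-1/4581) = 3382/4581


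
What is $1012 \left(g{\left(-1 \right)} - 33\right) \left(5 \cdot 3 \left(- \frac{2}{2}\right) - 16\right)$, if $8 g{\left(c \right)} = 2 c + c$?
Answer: $\frac{2094081}{2} \approx 1.047 \cdot 10^{6}$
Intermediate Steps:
$g{\left(c \right)} = \frac{3 c}{8}$ ($g{\left(c \right)} = \frac{2 c + c}{8} = \frac{3 c}{8}$)
$1012 \left(g{\left(-1 \right)} - 33\right) \left(5 \cdot 3 \left(- \frac{2}{2}\right) - 16\right) = 1012 \left(\frac{3}{8} \left(-1\right) - 33\right) \left(5 \cdot 3 \left(- \frac{2}{2}\right) - 16\right) = 1012 \left(- \frac{3}{8} - 33\right) \left(15 \left(\left(-2\right) \frac{1}{2}\right) - 16\right) = 1012 \left(- \frac{267 \left(15 \left(-1\right) - 16\right)}{8}\right) = 1012 \left(- \frac{267 \left(-15 - 16\right)}{8}\right) = 1012 \left(\left(- \frac{267}{8}\right) \left(-31\right)\right) = 1012 \cdot \frac{8277}{8} = \frac{2094081}{2}$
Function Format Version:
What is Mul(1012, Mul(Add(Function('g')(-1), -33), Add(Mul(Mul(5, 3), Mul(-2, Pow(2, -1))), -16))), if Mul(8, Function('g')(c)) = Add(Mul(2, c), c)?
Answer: Rational(2094081, 2) ≈ 1.0470e+6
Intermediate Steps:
Function('g')(c) = Mul(Rational(3, 8), c) (Function('g')(c) = Mul(Rational(1, 8), Add(Mul(2, c), c)) = Mul(Rational(1, 8), Mul(3, c)) = Mul(Rational(3, 8), c))
Mul(1012, Mul(Add(Function('g')(-1), -33), Add(Mul(Mul(5, 3), Mul(-2, Pow(2, -1))), -16))) = Mul(1012, Mul(Add(Mul(Rational(3, 8), -1), -33), Add(Mul(Mul(5, 3), Mul(-2, Pow(2, -1))), -16))) = Mul(1012, Mul(Add(Rational(-3, 8), -33), Add(Mul(15, Mul(-2, Rational(1, 2))), -16))) = Mul(1012, Mul(Rational(-267, 8), Add(Mul(15, -1), -16))) = Mul(1012, Mul(Rational(-267, 8), Add(-15, -16))) = Mul(1012, Mul(Rational(-267, 8), -31)) = Mul(1012, Rational(8277, 8)) = Rational(2094081, 2)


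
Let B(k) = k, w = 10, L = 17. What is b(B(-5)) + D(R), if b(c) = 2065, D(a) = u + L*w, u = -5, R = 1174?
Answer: 2230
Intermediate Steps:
D(a) = 165 (D(a) = -5 + 17*10 = -5 + 170 = 165)
b(B(-5)) + D(R) = 2065 + 165 = 2230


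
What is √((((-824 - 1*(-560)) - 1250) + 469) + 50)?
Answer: I*√995 ≈ 31.544*I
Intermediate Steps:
√((((-824 - 1*(-560)) - 1250) + 469) + 50) = √((((-824 + 560) - 1250) + 469) + 50) = √(((-264 - 1250) + 469) + 50) = √((-1514 + 469) + 50) = √(-1045 + 50) = √(-995) = I*√995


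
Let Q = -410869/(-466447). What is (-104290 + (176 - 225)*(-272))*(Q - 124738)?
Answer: 33709969699722/2971 ≈ 1.1346e+10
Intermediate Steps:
Q = 2617/2971 (Q = -410869*(-1/466447) = 2617/2971 ≈ 0.88085)
(-104290 + (176 - 225)*(-272))*(Q - 124738) = (-104290 + (176 - 225)*(-272))*(2617/2971 - 124738) = (-104290 - 49*(-272))*(-370593981/2971) = (-104290 + 13328)*(-370593981/2971) = -90962*(-370593981/2971) = 33709969699722/2971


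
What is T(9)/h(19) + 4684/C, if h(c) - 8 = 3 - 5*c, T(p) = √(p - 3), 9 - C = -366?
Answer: 4684/375 - √6/84 ≈ 12.462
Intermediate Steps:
C = 375 (C = 9 - 1*(-366) = 9 + 366 = 375)
T(p) = √(-3 + p)
h(c) = 11 - 5*c (h(c) = 8 + (3 - 5*c) = 11 - 5*c)
T(9)/h(19) + 4684/C = √(-3 + 9)/(11 - 5*19) + 4684/375 = √6/(11 - 95) + 4684*(1/375) = √6/(-84) + 4684/375 = √6*(-1/84) + 4684/375 = -√6/84 + 4684/375 = 4684/375 - √6/84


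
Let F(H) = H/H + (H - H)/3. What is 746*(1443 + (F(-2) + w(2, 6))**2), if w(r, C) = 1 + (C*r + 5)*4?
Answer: 4731878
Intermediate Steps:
F(H) = 1 (F(H) = 1 + 0*(1/3) = 1 + 0 = 1)
w(r, C) = 21 + 4*C*r (w(r, C) = 1 + (5 + C*r)*4 = 1 + (20 + 4*C*r) = 21 + 4*C*r)
746*(1443 + (F(-2) + w(2, 6))**2) = 746*(1443 + (1 + (21 + 4*6*2))**2) = 746*(1443 + (1 + (21 + 48))**2) = 746*(1443 + (1 + 69)**2) = 746*(1443 + 70**2) = 746*(1443 + 4900) = 746*6343 = 4731878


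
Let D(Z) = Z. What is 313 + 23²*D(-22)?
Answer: -11325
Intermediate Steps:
313 + 23²*D(-22) = 313 + 23²*(-22) = 313 + 529*(-22) = 313 - 11638 = -11325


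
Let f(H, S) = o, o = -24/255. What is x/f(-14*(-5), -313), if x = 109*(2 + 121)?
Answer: -1139595/8 ≈ -1.4245e+5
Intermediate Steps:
o = -8/85 (o = -24*1/255 = -8/85 ≈ -0.094118)
x = 13407 (x = 109*123 = 13407)
f(H, S) = -8/85
x/f(-14*(-5), -313) = 13407/(-8/85) = 13407*(-85/8) = -1139595/8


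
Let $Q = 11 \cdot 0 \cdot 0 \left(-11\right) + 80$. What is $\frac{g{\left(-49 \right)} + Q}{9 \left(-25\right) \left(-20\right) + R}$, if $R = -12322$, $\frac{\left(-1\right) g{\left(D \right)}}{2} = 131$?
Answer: $\frac{91}{3911} \approx 0.023268$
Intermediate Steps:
$g{\left(D \right)} = -262$ ($g{\left(D \right)} = \left(-2\right) 131 = -262$)
$Q = 80$ ($Q = 0 \cdot 0 + 80 = 0 + 80 = 80$)
$\frac{g{\left(-49 \right)} + Q}{9 \left(-25\right) \left(-20\right) + R} = \frac{-262 + 80}{9 \left(-25\right) \left(-20\right) - 12322} = - \frac{182}{\left(-225\right) \left(-20\right) - 12322} = - \frac{182}{4500 - 12322} = - \frac{182}{-7822} = \left(-182\right) \left(- \frac{1}{7822}\right) = \frac{91}{3911}$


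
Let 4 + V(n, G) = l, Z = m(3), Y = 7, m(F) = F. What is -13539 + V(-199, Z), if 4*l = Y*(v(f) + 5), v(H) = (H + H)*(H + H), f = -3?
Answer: -53885/4 ≈ -13471.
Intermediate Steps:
v(H) = 4*H² (v(H) = (2*H)*(2*H) = 4*H²)
Z = 3
l = 287/4 (l = (7*(4*(-3)² + 5))/4 = (7*(4*9 + 5))/4 = (7*(36 + 5))/4 = (7*41)/4 = (¼)*287 = 287/4 ≈ 71.750)
V(n, G) = 271/4 (V(n, G) = -4 + 287/4 = 271/4)
-13539 + V(-199, Z) = -13539 + 271/4 = -53885/4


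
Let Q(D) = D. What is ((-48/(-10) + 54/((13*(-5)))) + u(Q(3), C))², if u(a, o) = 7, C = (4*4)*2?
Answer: 508369/4225 ≈ 120.32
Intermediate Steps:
C = 32 (C = 16*2 = 32)
((-48/(-10) + 54/((13*(-5)))) + u(Q(3), C))² = ((-48/(-10) + 54/((13*(-5)))) + 7)² = ((-48*(-⅒) + 54/(-65)) + 7)² = ((24/5 + 54*(-1/65)) + 7)² = ((24/5 - 54/65) + 7)² = (258/65 + 7)² = (713/65)² = 508369/4225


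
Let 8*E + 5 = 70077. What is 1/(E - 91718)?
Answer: -1/82959 ≈ -1.2054e-5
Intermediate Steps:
E = 8759 (E = -5/8 + (⅛)*70077 = -5/8 + 70077/8 = 8759)
1/(E - 91718) = 1/(8759 - 91718) = 1/(-82959) = -1/82959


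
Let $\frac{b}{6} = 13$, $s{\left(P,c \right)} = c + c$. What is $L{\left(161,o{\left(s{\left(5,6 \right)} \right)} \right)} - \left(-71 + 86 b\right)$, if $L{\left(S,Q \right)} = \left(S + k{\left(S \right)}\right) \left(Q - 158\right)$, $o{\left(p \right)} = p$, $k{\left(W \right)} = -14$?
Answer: $-28099$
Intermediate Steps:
$s{\left(P,c \right)} = 2 c$
$b = 78$ ($b = 6 \cdot 13 = 78$)
$L{\left(S,Q \right)} = \left(-158 + Q\right) \left(-14 + S\right)$ ($L{\left(S,Q \right)} = \left(S - 14\right) \left(Q - 158\right) = \left(-14 + S\right) \left(-158 + Q\right) = \left(-158 + Q\right) \left(-14 + S\right)$)
$L{\left(161,o{\left(s{\left(5,6 \right)} \right)} \right)} - \left(-71 + 86 b\right) = \left(2212 - 25438 - 14 \cdot 2 \cdot 6 + 2 \cdot 6 \cdot 161\right) + \left(\left(-86\right) 78 + 71\right) = \left(2212 - 25438 - 168 + 12 \cdot 161\right) + \left(-6708 + 71\right) = \left(2212 - 25438 - 168 + 1932\right) - 6637 = -21462 - 6637 = -28099$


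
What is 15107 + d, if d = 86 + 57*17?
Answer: 16162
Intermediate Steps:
d = 1055 (d = 86 + 969 = 1055)
15107 + d = 15107 + 1055 = 16162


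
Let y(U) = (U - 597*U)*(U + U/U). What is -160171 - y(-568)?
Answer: 191785205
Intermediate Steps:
y(U) = -596*U*(1 + U) (y(U) = (-596*U)*(U + 1) = (-596*U)*(1 + U) = -596*U*(1 + U))
-160171 - y(-568) = -160171 - (-596)*(-568)*(1 - 568) = -160171 - (-596)*(-568)*(-567) = -160171 - 1*(-191945376) = -160171 + 191945376 = 191785205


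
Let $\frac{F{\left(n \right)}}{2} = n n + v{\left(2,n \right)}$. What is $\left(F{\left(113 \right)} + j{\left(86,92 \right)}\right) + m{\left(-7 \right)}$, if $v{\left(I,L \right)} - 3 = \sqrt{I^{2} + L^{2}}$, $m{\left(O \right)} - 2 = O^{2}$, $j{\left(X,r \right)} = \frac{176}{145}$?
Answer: $\frac{3711451}{145} + 2 \sqrt{12773} \approx 25822.0$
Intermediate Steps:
$j{\left(X,r \right)} = \frac{176}{145}$ ($j{\left(X,r \right)} = 176 \cdot \frac{1}{145} = \frac{176}{145}$)
$m{\left(O \right)} = 2 + O^{2}$
$v{\left(I,L \right)} = 3 + \sqrt{I^{2} + L^{2}}$
$F{\left(n \right)} = 6 + 2 n^{2} + 2 \sqrt{4 + n^{2}}$ ($F{\left(n \right)} = 2 \left(n n + \left(3 + \sqrt{2^{2} + n^{2}}\right)\right) = 2 \left(n^{2} + \left(3 + \sqrt{4 + n^{2}}\right)\right) = 2 \left(3 + n^{2} + \sqrt{4 + n^{2}}\right) = 6 + 2 n^{2} + 2 \sqrt{4 + n^{2}}$)
$\left(F{\left(113 \right)} + j{\left(86,92 \right)}\right) + m{\left(-7 \right)} = \left(\left(6 + 2 \cdot 113^{2} + 2 \sqrt{4 + 113^{2}}\right) + \frac{176}{145}\right) + \left(2 + \left(-7\right)^{2}\right) = \left(\left(6 + 2 \cdot 12769 + 2 \sqrt{4 + 12769}\right) + \frac{176}{145}\right) + \left(2 + 49\right) = \left(\left(6 + 25538 + 2 \sqrt{12773}\right) + \frac{176}{145}\right) + 51 = \left(\left(25544 + 2 \sqrt{12773}\right) + \frac{176}{145}\right) + 51 = \left(\frac{3704056}{145} + 2 \sqrt{12773}\right) + 51 = \frac{3711451}{145} + 2 \sqrt{12773}$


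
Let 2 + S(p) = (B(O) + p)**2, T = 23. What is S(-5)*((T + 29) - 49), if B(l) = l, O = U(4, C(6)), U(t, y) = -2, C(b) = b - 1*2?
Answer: 141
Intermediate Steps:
C(b) = -2 + b (C(b) = b - 2 = -2 + b)
O = -2
S(p) = -2 + (-2 + p)**2
S(-5)*((T + 29) - 49) = (-2 + (-2 - 5)**2)*((23 + 29) - 49) = (-2 + (-7)**2)*(52 - 49) = (-2 + 49)*3 = 47*3 = 141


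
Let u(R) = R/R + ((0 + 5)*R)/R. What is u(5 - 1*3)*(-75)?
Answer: -450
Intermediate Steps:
u(R) = 6 (u(R) = 1 + (5*R)/R = 1 + 5 = 6)
u(5 - 1*3)*(-75) = 6*(-75) = -450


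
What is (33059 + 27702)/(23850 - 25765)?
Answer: -60761/1915 ≈ -31.729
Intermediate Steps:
(33059 + 27702)/(23850 - 25765) = 60761/(-1915) = 60761*(-1/1915) = -60761/1915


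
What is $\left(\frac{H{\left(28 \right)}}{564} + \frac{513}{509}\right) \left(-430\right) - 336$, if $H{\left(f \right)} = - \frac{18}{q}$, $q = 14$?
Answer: $- \frac{257353707}{334922} \approx -768.4$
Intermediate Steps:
$H{\left(f \right)} = - \frac{9}{7}$ ($H{\left(f \right)} = - \frac{18}{14} = \left(-18\right) \frac{1}{14} = - \frac{9}{7}$)
$\left(\frac{H{\left(28 \right)}}{564} + \frac{513}{509}\right) \left(-430\right) - 336 = \left(- \frac{9}{7 \cdot 564} + \frac{513}{509}\right) \left(-430\right) - 336 = \left(\left(- \frac{9}{7}\right) \frac{1}{564} + 513 \cdot \frac{1}{509}\right) \left(-430\right) - 336 = \left(- \frac{3}{1316} + \frac{513}{509}\right) \left(-430\right) - 336 = \frac{673581}{669844} \left(-430\right) - 336 = - \frac{144819915}{334922} - 336 = - \frac{257353707}{334922}$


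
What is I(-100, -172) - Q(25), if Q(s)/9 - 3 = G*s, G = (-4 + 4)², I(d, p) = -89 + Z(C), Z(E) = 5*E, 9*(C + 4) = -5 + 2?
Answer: -413/3 ≈ -137.67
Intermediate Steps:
C = -13/3 (C = -4 + (-5 + 2)/9 = -4 + (⅑)*(-3) = -4 - ⅓ = -13/3 ≈ -4.3333)
I(d, p) = -332/3 (I(d, p) = -89 + 5*(-13/3) = -89 - 65/3 = -332/3)
G = 0 (G = 0² = 0)
Q(s) = 27 (Q(s) = 27 + 9*(0*s) = 27 + 9*0 = 27 + 0 = 27)
I(-100, -172) - Q(25) = -332/3 - 1*27 = -332/3 - 27 = -413/3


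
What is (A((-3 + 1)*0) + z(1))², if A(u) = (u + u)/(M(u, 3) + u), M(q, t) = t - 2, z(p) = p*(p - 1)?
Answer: 0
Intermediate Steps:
z(p) = p*(-1 + p)
M(q, t) = -2 + t
A(u) = 2*u/(1 + u) (A(u) = (u + u)/((-2 + 3) + u) = (2*u)/(1 + u) = 2*u/(1 + u))
(A((-3 + 1)*0) + z(1))² = (2*((-3 + 1)*0)/(1 + (-3 + 1)*0) + 1*(-1 + 1))² = (2*(-2*0)/(1 - 2*0) + 1*0)² = (2*0/(1 + 0) + 0)² = (2*0/1 + 0)² = (2*0*1 + 0)² = (0 + 0)² = 0² = 0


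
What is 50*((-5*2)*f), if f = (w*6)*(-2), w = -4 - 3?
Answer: -42000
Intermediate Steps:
w = -7
f = 84 (f = -7*6*(-2) = -42*(-2) = 84)
50*((-5*2)*f) = 50*(-5*2*84) = 50*(-10*84) = 50*(-840) = -42000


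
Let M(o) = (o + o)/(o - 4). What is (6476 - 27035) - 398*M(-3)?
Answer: -146301/7 ≈ -20900.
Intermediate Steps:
M(o) = 2*o/(-4 + o) (M(o) = (2*o)/(-4 + o) = 2*o/(-4 + o))
(6476 - 27035) - 398*M(-3) = (6476 - 27035) - 796*(-3)/(-4 - 3) = -20559 - 796*(-3)/(-7) = -20559 - 796*(-3)*(-1)/7 = -20559 - 398*6/7 = -20559 - 2388/7 = -146301/7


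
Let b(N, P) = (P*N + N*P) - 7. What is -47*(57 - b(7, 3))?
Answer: -1034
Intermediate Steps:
b(N, P) = -7 + 2*N*P (b(N, P) = (N*P + N*P) - 7 = 2*N*P - 7 = -7 + 2*N*P)
-47*(57 - b(7, 3)) = -47*(57 - (-7 + 2*7*3)) = -47*(57 - (-7 + 42)) = -47*(57 - 1*35) = -47*(57 - 35) = -47*22 = -1034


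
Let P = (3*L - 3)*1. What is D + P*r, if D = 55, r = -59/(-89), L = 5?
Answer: 5603/89 ≈ 62.955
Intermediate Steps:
r = 59/89 (r = -59*(-1/89) = 59/89 ≈ 0.66292)
P = 12 (P = (3*5 - 3)*1 = (15 - 3)*1 = 12*1 = 12)
D + P*r = 55 + 12*(59/89) = 55 + 708/89 = 5603/89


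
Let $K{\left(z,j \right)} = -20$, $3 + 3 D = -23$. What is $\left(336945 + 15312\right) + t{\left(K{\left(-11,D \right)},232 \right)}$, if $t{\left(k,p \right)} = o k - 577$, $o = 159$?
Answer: $348500$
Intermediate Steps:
$D = - \frac{26}{3}$ ($D = -1 + \frac{1}{3} \left(-23\right) = -1 - \frac{23}{3} = - \frac{26}{3} \approx -8.6667$)
$t{\left(k,p \right)} = -577 + 159 k$ ($t{\left(k,p \right)} = 159 k - 577 = -577 + 159 k$)
$\left(336945 + 15312\right) + t{\left(K{\left(-11,D \right)},232 \right)} = \left(336945 + 15312\right) + \left(-577 + 159 \left(-20\right)\right) = 352257 - 3757 = 348500$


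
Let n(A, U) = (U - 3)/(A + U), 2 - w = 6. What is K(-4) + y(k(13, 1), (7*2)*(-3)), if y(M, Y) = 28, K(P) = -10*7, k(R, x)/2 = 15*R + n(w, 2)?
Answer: -42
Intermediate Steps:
w = -4 (w = 2 - 1*6 = 2 - 6 = -4)
n(A, U) = (-3 + U)/(A + U)
k(R, x) = 1 + 30*R (k(R, x) = 2*(15*R + (-3 + 2)/(-4 + 2)) = 2*(15*R - 1/(-2)) = 2*(15*R - ½*(-1)) = 2*(15*R + ½) = 2*(½ + 15*R) = 1 + 30*R)
K(P) = -70
K(-4) + y(k(13, 1), (7*2)*(-3)) = -70 + 28 = -42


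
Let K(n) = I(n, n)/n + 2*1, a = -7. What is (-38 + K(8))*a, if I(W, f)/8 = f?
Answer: 196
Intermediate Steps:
I(W, f) = 8*f
K(n) = 10 (K(n) = (8*n)/n + 2*1 = 8 + 2 = 10)
(-38 + K(8))*a = (-38 + 10)*(-7) = -28*(-7) = 196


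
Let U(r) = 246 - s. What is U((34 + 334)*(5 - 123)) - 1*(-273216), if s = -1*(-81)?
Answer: 273381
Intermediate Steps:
s = 81
U(r) = 165 (U(r) = 246 - 1*81 = 246 - 81 = 165)
U((34 + 334)*(5 - 123)) - 1*(-273216) = 165 - 1*(-273216) = 165 + 273216 = 273381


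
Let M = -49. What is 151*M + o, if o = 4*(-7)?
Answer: -7427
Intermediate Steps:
o = -28
151*M + o = 151*(-49) - 28 = -7399 - 28 = -7427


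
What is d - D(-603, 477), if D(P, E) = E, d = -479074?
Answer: -479551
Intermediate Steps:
d - D(-603, 477) = -479074 - 1*477 = -479074 - 477 = -479551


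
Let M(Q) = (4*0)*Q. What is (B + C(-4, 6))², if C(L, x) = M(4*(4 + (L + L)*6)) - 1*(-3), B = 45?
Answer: 2304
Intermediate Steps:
M(Q) = 0 (M(Q) = 0*Q = 0)
C(L, x) = 3 (C(L, x) = 0 - 1*(-3) = 0 + 3 = 3)
(B + C(-4, 6))² = (45 + 3)² = 48² = 2304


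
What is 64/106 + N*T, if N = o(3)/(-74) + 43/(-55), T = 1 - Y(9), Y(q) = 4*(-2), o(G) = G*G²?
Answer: -2095919/215710 ≈ -9.7164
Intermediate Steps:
o(G) = G³
Y(q) = -8
T = 9 (T = 1 - 1*(-8) = 1 + 8 = 9)
N = -4667/4070 (N = 3³/(-74) + 43/(-55) = 27*(-1/74) + 43*(-1/55) = -27/74 - 43/55 = -4667/4070 ≈ -1.1467)
64/106 + N*T = 64/106 - 4667/4070*9 = 64*(1/106) - 42003/4070 = 32/53 - 42003/4070 = -2095919/215710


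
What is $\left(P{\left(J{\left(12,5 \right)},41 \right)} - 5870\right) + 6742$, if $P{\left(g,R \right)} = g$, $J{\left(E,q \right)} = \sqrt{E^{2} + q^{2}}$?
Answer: $885$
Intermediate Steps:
$\left(P{\left(J{\left(12,5 \right)},41 \right)} - 5870\right) + 6742 = \left(\sqrt{12^{2} + 5^{2}} - 5870\right) + 6742 = \left(\sqrt{144 + 25} - 5870\right) + 6742 = \left(\sqrt{169} - 5870\right) + 6742 = \left(13 - 5870\right) + 6742 = -5857 + 6742 = 885$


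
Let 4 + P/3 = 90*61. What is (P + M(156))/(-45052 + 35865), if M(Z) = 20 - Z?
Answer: -16322/9187 ≈ -1.7766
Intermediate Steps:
P = 16458 (P = -12 + 3*(90*61) = -12 + 3*5490 = -12 + 16470 = 16458)
(P + M(156))/(-45052 + 35865) = (16458 + (20 - 1*156))/(-45052 + 35865) = (16458 + (20 - 156))/(-9187) = (16458 - 136)*(-1/9187) = 16322*(-1/9187) = -16322/9187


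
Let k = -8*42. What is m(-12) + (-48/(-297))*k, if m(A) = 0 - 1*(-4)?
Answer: -1660/33 ≈ -50.303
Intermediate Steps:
k = -336
m(A) = 4 (m(A) = 0 + 4 = 4)
m(-12) + (-48/(-297))*k = 4 - 48/(-297)*(-336) = 4 - 48*(-1/297)*(-336) = 4 + (16/99)*(-336) = 4 - 1792/33 = -1660/33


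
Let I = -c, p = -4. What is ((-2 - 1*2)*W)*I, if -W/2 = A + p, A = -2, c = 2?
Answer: 96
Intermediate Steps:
I = -2 (I = -1*2 = -2)
W = 12 (W = -2*(-2 - 4) = -2*(-6) = 12)
((-2 - 1*2)*W)*I = ((-2 - 1*2)*12)*(-2) = ((-2 - 2)*12)*(-2) = -4*12*(-2) = -48*(-2) = 96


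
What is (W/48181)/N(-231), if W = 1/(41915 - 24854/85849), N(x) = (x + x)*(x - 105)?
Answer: 85849/26912793185395885152 ≈ 3.1899e-15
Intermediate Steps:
N(x) = 2*x*(-105 + x) (N(x) = (2*x)*(-105 + x) = 2*x*(-105 + x))
W = 85849/3598335981 (W = 1/(41915 - 24854*1/85849) = 1/(41915 - 24854/85849) = 1/(3598335981/85849) = 85849/3598335981 ≈ 2.3858e-5)
(W/48181)/N(-231) = ((85849/3598335981)/48181)/((2*(-231)*(-105 - 231))) = ((85849/3598335981)*(1/48181))/((2*(-231)*(-336))) = (85849/173371425900561)/155232 = (85849/173371425900561)*(1/155232) = 85849/26912793185395885152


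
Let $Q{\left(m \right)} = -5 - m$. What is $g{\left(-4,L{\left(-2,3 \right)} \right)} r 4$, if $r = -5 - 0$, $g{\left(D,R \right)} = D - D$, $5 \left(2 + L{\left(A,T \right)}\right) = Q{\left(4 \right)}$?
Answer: $0$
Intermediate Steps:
$L{\left(A,T \right)} = - \frac{19}{5}$ ($L{\left(A,T \right)} = -2 + \frac{-5 - 4}{5} = -2 + \frac{1}{5} \left(-9\right) = -2 - \frac{9}{5} = - \frac{19}{5}$)
$g{\left(D,R \right)} = 0$
$r = -5$ ($r = -5 + 0 = -5$)
$g{\left(-4,L{\left(-2,3 \right)} \right)} r 4 = 0 \left(-5\right) 4 = 0 \cdot 4 = 0$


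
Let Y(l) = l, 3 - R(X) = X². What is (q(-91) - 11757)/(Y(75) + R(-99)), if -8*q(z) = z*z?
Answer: 102337/77784 ≈ 1.3157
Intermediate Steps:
R(X) = 3 - X²
q(z) = -z²/8 (q(z) = -z*z/8 = -z²/8)
(q(-91) - 11757)/(Y(75) + R(-99)) = (-⅛*(-91)² - 11757)/(75 + (3 - 1*(-99)²)) = (-⅛*8281 - 11757)/(75 + (3 - 1*9801)) = (-8281/8 - 11757)/(75 + (3 - 9801)) = -102337/(8*(75 - 9798)) = -102337/8/(-9723) = -102337/8*(-1/9723) = 102337/77784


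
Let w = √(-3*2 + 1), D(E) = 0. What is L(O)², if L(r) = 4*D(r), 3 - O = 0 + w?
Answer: 0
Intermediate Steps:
w = I*√5 (w = √(-6 + 1) = √(-5) = I*√5 ≈ 2.2361*I)
O = 3 - I*√5 (O = 3 - (0 + I*√5) = 3 - I*√5 ≈ 3.0 - 2.2361*I)
L(r) = 0 (L(r) = 4*0 = 0)
L(O)² = 0² = 0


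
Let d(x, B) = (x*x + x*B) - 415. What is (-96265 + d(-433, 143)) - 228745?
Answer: -199855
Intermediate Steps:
d(x, B) = -415 + x² + B*x (d(x, B) = (x² + B*x) - 415 = -415 + x² + B*x)
(-96265 + d(-433, 143)) - 228745 = (-96265 + (-415 + (-433)² + 143*(-433))) - 228745 = (-96265 + (-415 + 187489 - 61919)) - 228745 = (-96265 + 125155) - 228745 = 28890 - 228745 = -199855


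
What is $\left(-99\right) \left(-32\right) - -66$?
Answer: $3234$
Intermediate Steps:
$\left(-99\right) \left(-32\right) - -66 = 3168 + 66 = 3234$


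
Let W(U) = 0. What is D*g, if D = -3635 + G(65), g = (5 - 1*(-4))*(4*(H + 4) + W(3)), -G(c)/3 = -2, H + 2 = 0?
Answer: -261288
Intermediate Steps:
H = -2 (H = -2 + 0 = -2)
G(c) = 6 (G(c) = -3*(-2) = 6)
g = 72 (g = (5 - 1*(-4))*(4*(-2 + 4) + 0) = (5 + 4)*(4*2 + 0) = 9*(8 + 0) = 9*8 = 72)
D = -3629 (D = -3635 + 6 = -3629)
D*g = -3629*72 = -261288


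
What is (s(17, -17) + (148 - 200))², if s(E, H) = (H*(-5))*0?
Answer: 2704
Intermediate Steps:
s(E, H) = 0 (s(E, H) = -5*H*0 = 0)
(s(17, -17) + (148 - 200))² = (0 + (148 - 200))² = (0 - 52)² = (-52)² = 2704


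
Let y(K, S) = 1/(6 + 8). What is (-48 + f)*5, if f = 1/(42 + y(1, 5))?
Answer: -141290/589 ≈ -239.88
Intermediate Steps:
y(K, S) = 1/14
f = 14/589 (f = 1/(42 + 1/14) = 1/(589/14) = 14/589 ≈ 0.023769)
(-48 + f)*5 = (-48 + 14/589)*5 = -28258/589*5 = -141290/589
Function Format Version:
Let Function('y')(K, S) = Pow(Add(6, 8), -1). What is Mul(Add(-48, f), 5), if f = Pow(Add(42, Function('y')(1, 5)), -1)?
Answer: Rational(-141290, 589) ≈ -239.88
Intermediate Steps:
Function('y')(K, S) = Rational(1, 14) (Function('y')(K, S) = Pow(14, -1) = Rational(1, 14))
f = Rational(14, 589) (f = Pow(Add(42, Rational(1, 14)), -1) = Pow(Rational(589, 14), -1) = Rational(14, 589) ≈ 0.023769)
Mul(Add(-48, f), 5) = Mul(Add(-48, Rational(14, 589)), 5) = Mul(Rational(-28258, 589), 5) = Rational(-141290, 589)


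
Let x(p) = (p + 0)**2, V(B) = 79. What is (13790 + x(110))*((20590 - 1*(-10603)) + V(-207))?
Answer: 809632080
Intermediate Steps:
x(p) = p**2
(13790 + x(110))*((20590 - 1*(-10603)) + V(-207)) = (13790 + 110**2)*((20590 - 1*(-10603)) + 79) = (13790 + 12100)*((20590 + 10603) + 79) = 25890*(31193 + 79) = 25890*31272 = 809632080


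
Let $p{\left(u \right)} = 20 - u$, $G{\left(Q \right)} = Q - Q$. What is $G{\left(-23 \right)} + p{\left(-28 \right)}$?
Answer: $48$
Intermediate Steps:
$G{\left(Q \right)} = 0$
$G{\left(-23 \right)} + p{\left(-28 \right)} = 0 + \left(20 - -28\right) = 0 + \left(20 + 28\right) = 0 + 48 = 48$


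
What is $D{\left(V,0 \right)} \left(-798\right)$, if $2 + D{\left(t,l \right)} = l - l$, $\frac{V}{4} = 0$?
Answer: $1596$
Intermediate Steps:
$V = 0$ ($V = 4 \cdot 0 = 0$)
$D{\left(t,l \right)} = -2$ ($D{\left(t,l \right)} = -2 + \left(l - l\right) = -2 + 0 = -2$)
$D{\left(V,0 \right)} \left(-798\right) = \left(-2\right) \left(-798\right) = 1596$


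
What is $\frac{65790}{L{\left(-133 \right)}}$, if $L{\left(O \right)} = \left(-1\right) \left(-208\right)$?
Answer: $\frac{32895}{104} \approx 316.3$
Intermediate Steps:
$L{\left(O \right)} = 208$
$\frac{65790}{L{\left(-133 \right)}} = \frac{65790}{208} = 65790 \cdot \frac{1}{208} = \frac{32895}{104}$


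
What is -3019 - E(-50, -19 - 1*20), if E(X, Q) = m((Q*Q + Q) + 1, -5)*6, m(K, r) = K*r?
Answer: 41471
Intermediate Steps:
E(X, Q) = -30 - 30*Q - 30*Q² (E(X, Q) = (((Q*Q + Q) + 1)*(-5))*6 = (((Q² + Q) + 1)*(-5))*6 = (((Q + Q²) + 1)*(-5))*6 = ((1 + Q + Q²)*(-5))*6 = (-5 - 5*Q - 5*Q²)*6 = -30 - 30*Q - 30*Q²)
-3019 - E(-50, -19 - 1*20) = -3019 - (-30 - 30*(-19 - 1*20) - 30*(-19 - 1*20)²) = -3019 - (-30 - 30*(-19 - 20) - 30*(-19 - 20)²) = -3019 - (-30 - 30*(-39) - 30*(-39)²) = -3019 - (-30 + 1170 - 30*1521) = -3019 - (-30 + 1170 - 45630) = -3019 - 1*(-44490) = -3019 + 44490 = 41471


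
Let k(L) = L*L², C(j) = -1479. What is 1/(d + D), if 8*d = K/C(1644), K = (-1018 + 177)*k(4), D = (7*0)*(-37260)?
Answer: 51/232 ≈ 0.21983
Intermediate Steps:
k(L) = L³
D = 0 (D = 0*(-37260) = 0)
K = -53824 (K = (-1018 + 177)*4³ = -841*64 = -53824)
d = 232/51 (d = (-53824/(-1479))/8 = (-53824*(-1/1479))/8 = (⅛)*(1856/51) = 232/51 ≈ 4.5490)
1/(d + D) = 1/(232/51 + 0) = 1/(232/51) = 51/232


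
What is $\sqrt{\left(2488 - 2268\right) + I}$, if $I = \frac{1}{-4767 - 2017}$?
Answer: $\frac{3 \sqrt{17578086}}{848} \approx 14.832$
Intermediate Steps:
$I = - \frac{1}{6784}$ ($I = \frac{1}{-6784} = - \frac{1}{6784} \approx -0.00014741$)
$\sqrt{\left(2488 - 2268\right) + I} = \sqrt{\left(2488 - 2268\right) - \frac{1}{6784}} = \sqrt{220 - \frac{1}{6784}} = \sqrt{\frac{1492479}{6784}} = \frac{3 \sqrt{17578086}}{848}$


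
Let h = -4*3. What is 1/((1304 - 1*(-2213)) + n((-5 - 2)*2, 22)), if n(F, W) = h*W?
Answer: 1/3253 ≈ 0.00030741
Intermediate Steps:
h = -12
n(F, W) = -12*W
1/((1304 - 1*(-2213)) + n((-5 - 2)*2, 22)) = 1/((1304 - 1*(-2213)) - 12*22) = 1/((1304 + 2213) - 264) = 1/(3517 - 264) = 1/3253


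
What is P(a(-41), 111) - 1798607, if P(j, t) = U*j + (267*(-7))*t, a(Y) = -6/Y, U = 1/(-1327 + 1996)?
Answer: -18341461436/9143 ≈ -2.0061e+6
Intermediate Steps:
U = 1/669 ≈ 0.0014948
P(j, t) = -1869*t + j/669 (P(j, t) = j/669 + (267*(-7))*t = j/669 - 1869*t = -1869*t + j/669)
P(a(-41), 111) - 1798607 = (-1869*111 + (-6/(-41))/669) - 1798607 = (-207459 + (-6*(-1/41))/669) - 1798607 = (-207459 + (1/669)*(6/41)) - 1798607 = (-207459 + 2/9143) - 1798607 = -1896797635/9143 - 1798607 = -18341461436/9143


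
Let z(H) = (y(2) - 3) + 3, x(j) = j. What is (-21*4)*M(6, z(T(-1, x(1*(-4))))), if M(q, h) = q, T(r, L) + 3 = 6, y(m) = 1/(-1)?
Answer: -504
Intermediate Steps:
y(m) = -1
T(r, L) = 3 (T(r, L) = -3 + 6 = 3)
z(H) = -1 (z(H) = (-1 - 3) + 3 = -4 + 3 = -1)
(-21*4)*M(6, z(T(-1, x(1*(-4))))) = -21*4*6 = -84*6 = -504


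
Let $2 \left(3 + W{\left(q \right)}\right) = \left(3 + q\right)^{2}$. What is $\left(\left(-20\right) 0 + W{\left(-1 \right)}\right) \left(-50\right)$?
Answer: $50$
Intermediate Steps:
$W{\left(q \right)} = -3 + \frac{\left(3 + q\right)^{2}}{2}$
$\left(\left(-20\right) 0 + W{\left(-1 \right)}\right) \left(-50\right) = \left(\left(-20\right) 0 - \left(3 - \frac{\left(3 - 1\right)^{2}}{2}\right)\right) \left(-50\right) = \left(0 - \left(3 - \frac{2^{2}}{2}\right)\right) \left(-50\right) = \left(0 + \left(-3 + \frac{1}{2} \cdot 4\right)\right) \left(-50\right) = \left(0 + \left(-3 + 2\right)\right) \left(-50\right) = \left(0 - 1\right) \left(-50\right) = \left(-1\right) \left(-50\right) = 50$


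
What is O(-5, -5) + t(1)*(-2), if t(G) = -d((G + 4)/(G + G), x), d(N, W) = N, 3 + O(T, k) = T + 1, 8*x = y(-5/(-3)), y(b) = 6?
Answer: -2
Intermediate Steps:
x = ¾ (x = (⅛)*6 = ¾ ≈ 0.75000)
O(T, k) = -2 + T (O(T, k) = -3 + (T + 1) = -3 + (1 + T) = -2 + T)
t(G) = -(4 + G)/(2*G) (t(G) = -(G + 4)/(G + G) = -(4 + G)/(2*G))
O(-5, -5) + t(1)*(-2) = (-2 - 5) + ((½)*(-4 - 1*1)/1)*(-2) = -7 + ((½)*1*(-4 - 1))*(-2) = -7 + ((½)*1*(-5))*(-2) = -7 - 5/2*(-2) = -7 + 5 = -2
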